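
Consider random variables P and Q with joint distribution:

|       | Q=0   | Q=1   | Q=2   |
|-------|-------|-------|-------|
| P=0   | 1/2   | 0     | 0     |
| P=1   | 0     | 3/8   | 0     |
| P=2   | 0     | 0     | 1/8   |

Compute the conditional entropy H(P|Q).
Marginal P(Q) (column sums):
  P(Q=0) = 1/2 + 0 + 0 = 1/2
  P(Q=1) = 0 + 3/8 + 0 = 3/8
  P(Q=2) = 0 + 0 + 1/8 = 1/8

H(P|Q) = -Σ P(P,Q)·log₂ P(P|Q), where P(P|Q) = P(P,Q) / P(Q)
  (cells with P(P,Q) = 0 contribute 0)
  (P=0,Q=0): P(P|Q) = (1/2)/(1/2) = 1;  -(1/2)·log₂(1) = 0.0000
  (P=1,Q=1): P(P|Q) = (3/8)/(3/8) = 1;  -(3/8)·log₂(1) = 0.0000
  (P=2,Q=2): P(P|Q) = (1/8)/(1/8) = 1;  -(1/8)·log₂(1) = 0.0000
H(P|Q) = 0.0000 + 0.0000 + 0.0000
  = 0.0000 bits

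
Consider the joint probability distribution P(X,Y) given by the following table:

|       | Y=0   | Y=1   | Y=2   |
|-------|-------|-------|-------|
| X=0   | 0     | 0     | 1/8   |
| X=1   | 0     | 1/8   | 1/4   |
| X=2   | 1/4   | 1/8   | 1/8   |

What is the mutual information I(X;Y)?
Marginal P(X) (row sums):
  P(X=0) = 0 + 0 + 1/8 = 1/8
  P(X=1) = 0 + 1/8 + 1/4 = 3/8
  P(X=2) = 1/4 + 1/8 + 1/8 = 1/2
Marginal P(Y) (column sums):
  P(Y=0) = 0 + 0 + 1/4 = 1/4
  P(Y=1) = 0 + 1/8 + 1/8 = 1/4
  P(Y=2) = 1/8 + 1/4 + 1/8 = 1/2

H(X) = -[(1/8)·log₂(1/8) + (3/8)·log₂(3/8) + (1/2)·log₂(1/2)]
  = 0.3750 + 0.5306 + 0.5000
  = 1.4056 bits
H(Y) = -[(1/4)·log₂(1/4) + (1/4)·log₂(1/4) + (1/2)·log₂(1/2)]
  = 0.5000 + 0.5000 + 0.5000
  = 1.5000 bits
H(X,Y) = -[(1/8)·log₂(1/8) + (1/8)·log₂(1/8) + (1/4)·log₂(1/4) + (1/4)·log₂(1/4) + (1/8)·log₂(1/8) + (1/8)·log₂(1/8)]
  = 0.3750 + 0.3750 + 0.5000 + 0.5000 + 0.3750 + 0.3750
  = 2.5000 bits

I(X;Y) = H(X) + H(Y) - H(X,Y)
  = 1.4056 + 1.5000 - 2.5000
  = 0.4056 bits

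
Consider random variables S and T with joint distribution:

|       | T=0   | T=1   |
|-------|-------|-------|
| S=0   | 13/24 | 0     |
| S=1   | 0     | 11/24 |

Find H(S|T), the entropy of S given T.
Marginal P(T) (column sums):
  P(T=0) = 13/24 + 0 = 13/24
  P(T=1) = 0 + 11/24 = 11/24

H(S|T) = -Σ P(S,T)·log₂ P(S|T), where P(S|T) = P(S,T) / P(T)
  (cells with P(S,T) = 0 contribute 0)
  (S=0,T=0): P(S|T) = (13/24)/(13/24) = 1;  -(13/24)·log₂(1) = 0.0000
  (S=1,T=1): P(S|T) = (11/24)/(11/24) = 1;  -(11/24)·log₂(1) = 0.0000
H(S|T) = 0.0000 + 0.0000
  = 0.0000 bits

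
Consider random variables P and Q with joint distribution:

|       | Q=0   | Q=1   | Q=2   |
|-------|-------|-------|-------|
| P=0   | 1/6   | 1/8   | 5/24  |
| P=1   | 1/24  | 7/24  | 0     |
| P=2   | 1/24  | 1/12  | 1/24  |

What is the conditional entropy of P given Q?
Marginal P(Q) (column sums):
  P(Q=0) = 1/6 + 1/24 + 1/24 = 1/4
  P(Q=1) = 1/8 + 7/24 + 1/12 = 1/2
  P(Q=2) = 5/24 + 0 + 1/24 = 1/4

H(P|Q) = -Σ P(P,Q)·log₂ P(P|Q), where P(P|Q) = P(P,Q) / P(Q)
  (cells with P(P,Q) = 0 contribute 0)
  (P=0,Q=0): P(P|Q) = (1/6)/(1/4) = 2/3;  -(1/6)·log₂(2/3) = 0.0975
  (P=0,Q=1): P(P|Q) = (1/8)/(1/2) = 1/4;  -(1/8)·log₂(1/4) = 0.2500
  (P=0,Q=2): P(P|Q) = (5/24)/(1/4) = 5/6;  -(5/24)·log₂(5/6) = 0.0548
  (P=1,Q=0): P(P|Q) = (1/24)/(1/4) = 1/6;  -(1/24)·log₂(1/6) = 0.1077
  (P=1,Q=1): P(P|Q) = (7/24)/(1/2) = 7/12;  -(7/24)·log₂(7/12) = 0.2268
  (P=2,Q=0): P(P|Q) = (1/24)/(1/4) = 1/6;  -(1/24)·log₂(1/6) = 0.1077
  (P=2,Q=1): P(P|Q) = (1/12)/(1/2) = 1/6;  -(1/12)·log₂(1/6) = 0.2154
  (P=2,Q=2): P(P|Q) = (1/24)/(1/4) = 1/6;  -(1/24)·log₂(1/6) = 0.1077
H(P|Q) = 0.0975 + 0.2500 + 0.0548 + 0.1077 + 0.2268 + 0.1077 + 0.2154 + 0.1077
  = 1.1676 bits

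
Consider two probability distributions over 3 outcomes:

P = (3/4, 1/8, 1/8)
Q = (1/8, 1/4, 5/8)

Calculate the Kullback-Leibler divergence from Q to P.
D(P||Q) = Σ P(i) log₂(P(i)/Q(i))
  i=0: (3/4) × log₂((3/4)/(1/8)) = (3/4) × log₂(6) = 1.9387
  i=1: (1/8) × log₂((1/8)/(1/4)) = (1/8) × log₂(1/2) = -0.1250
  i=2: (1/8) × log₂((1/8)/(5/8)) = (1/8) × log₂(1/5) = -0.2902
D(P||Q) = 1.9387 - 0.1250 - 0.2902
  = 1.5235 bits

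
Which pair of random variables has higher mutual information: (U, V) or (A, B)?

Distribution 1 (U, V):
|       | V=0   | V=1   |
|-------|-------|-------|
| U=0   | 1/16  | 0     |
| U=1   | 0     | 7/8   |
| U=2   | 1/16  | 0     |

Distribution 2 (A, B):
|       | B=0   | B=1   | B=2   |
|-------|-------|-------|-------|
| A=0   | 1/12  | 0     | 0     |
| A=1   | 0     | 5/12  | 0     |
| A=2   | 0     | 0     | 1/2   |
Distribution 1 (U, V):
Marginal P(U) (row sums):
  P(U=0) = 1/16 + 0 = 1/16
  P(U=1) = 0 + 7/8 = 7/8
  P(U=2) = 1/16 + 0 = 1/16
Marginal P(V) (column sums):
  P(V=0) = 1/16 + 0 + 1/16 = 1/8
  P(V=1) = 0 + 7/8 + 0 = 7/8

H(U) = -[(1/16)·log₂(1/16) + (7/8)·log₂(7/8) + (1/16)·log₂(1/16)]
  = 0.2500 + 0.1686 + 0.2500
  = 0.6686 bits
H(V) = -[(1/8)·log₂(1/8) + (7/8)·log₂(7/8)]
  = 0.3750 + 0.1686
  = 0.5436 bits
H(U,V) = -[(1/16)·log₂(1/16) + (7/8)·log₂(7/8) + (1/16)·log₂(1/16)]
  = 0.2500 + 0.1686 + 0.2500
  = 0.6686 bits

I(U;V) = H(U) + H(V) - H(U,V)
  = 0.6686 + 0.5436 - 0.6686
  = 0.5436 bits

Distribution 2 (A, B):
Marginal P(A) (row sums):
  P(A=0) = 1/12 + 0 + 0 = 1/12
  P(A=1) = 0 + 5/12 + 0 = 5/12
  P(A=2) = 0 + 0 + 1/2 = 1/2
Marginal P(B) (column sums):
  P(B=0) = 1/12 + 0 + 0 = 1/12
  P(B=1) = 0 + 5/12 + 0 = 5/12
  P(B=2) = 0 + 0 + 1/2 = 1/2

H(A) = -[(1/12)·log₂(1/12) + (5/12)·log₂(5/12) + (1/2)·log₂(1/2)]
  = 0.2987 + 0.5263 + 0.5000
  = 1.3250 bits
H(B) = -[(1/12)·log₂(1/12) + (5/12)·log₂(5/12) + (1/2)·log₂(1/2)]
  = 0.2987 + 0.5263 + 0.5000
  = 1.3250 bits
H(A,B) = -[(1/12)·log₂(1/12) + (5/12)·log₂(5/12) + (1/2)·log₂(1/2)]
  = 0.2987 + 0.5263 + 0.5000
  = 1.3250 bits

I(A;B) = H(A) + H(B) - H(A,B)
  = 1.3250 + 1.3250 - 1.3250
  = 1.3250 bits

I(A;B) = 1.3250 bits > I(U;V) = 0.5436 bits, so (A, B) has the higher mutual information (stronger dependence).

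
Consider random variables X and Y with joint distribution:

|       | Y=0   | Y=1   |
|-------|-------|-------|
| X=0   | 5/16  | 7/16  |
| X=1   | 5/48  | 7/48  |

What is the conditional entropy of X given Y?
Marginal P(Y) (column sums):
  P(Y=0) = 5/16 + 5/48 = 5/12
  P(Y=1) = 7/16 + 7/48 = 7/12

H(X|Y) = -Σ P(X,Y)·log₂ P(X|Y), where P(X|Y) = P(X,Y) / P(Y)
  (X=0,Y=0): P(X|Y) = (5/16)/(5/12) = 3/4;  -(5/16)·log₂(3/4) = 0.1297
  (X=0,Y=1): P(X|Y) = (7/16)/(7/12) = 3/4;  -(7/16)·log₂(3/4) = 0.1816
  (X=1,Y=0): P(X|Y) = (5/48)/(5/12) = 1/4;  -(5/48)·log₂(1/4) = 0.2083
  (X=1,Y=1): P(X|Y) = (7/48)/(7/12) = 1/4;  -(7/48)·log₂(1/4) = 0.2917
H(X|Y) = 0.1297 + 0.1816 + 0.2083 + 0.2917
  = 0.8113 bits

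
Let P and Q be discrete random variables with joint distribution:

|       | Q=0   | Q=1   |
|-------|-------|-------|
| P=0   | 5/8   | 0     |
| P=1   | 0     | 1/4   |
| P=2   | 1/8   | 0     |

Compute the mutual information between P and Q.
Marginal P(P) (row sums):
  P(P=0) = 5/8 + 0 = 5/8
  P(P=1) = 0 + 1/4 = 1/4
  P(P=2) = 1/8 + 0 = 1/8
Marginal P(Q) (column sums):
  P(Q=0) = 5/8 + 0 + 1/8 = 3/4
  P(Q=1) = 0 + 1/4 + 0 = 1/4

H(P) = -[(5/8)·log₂(5/8) + (1/4)·log₂(1/4) + (1/8)·log₂(1/8)]
  = 0.4238 + 0.5000 + 0.3750
  = 1.2988 bits
H(Q) = -[(3/4)·log₂(3/4) + (1/4)·log₂(1/4)]
  = 0.3113 + 0.5000
  = 0.8113 bits
H(P,Q) = -[(5/8)·log₂(5/8) + (1/4)·log₂(1/4) + (1/8)·log₂(1/8)]
  = 0.4238 + 0.5000 + 0.3750
  = 1.2988 bits

I(P;Q) = H(P) + H(Q) - H(P,Q)
  = 1.2988 + 0.8113 - 1.2988
  = 0.8113 bits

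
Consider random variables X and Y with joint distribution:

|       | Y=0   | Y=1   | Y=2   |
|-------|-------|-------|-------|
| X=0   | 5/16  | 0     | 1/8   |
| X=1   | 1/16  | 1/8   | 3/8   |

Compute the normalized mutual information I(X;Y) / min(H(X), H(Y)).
Marginal P(X) (row sums):
  P(X=0) = 5/16 + 0 + 1/8 = 7/16
  P(X=1) = 1/16 + 1/8 + 3/8 = 9/16
Marginal P(Y) (column sums):
  P(Y=0) = 5/16 + 1/16 = 3/8
  P(Y=1) = 0 + 1/8 = 1/8
  P(Y=2) = 1/8 + 3/8 = 1/2

H(X) = -[(7/16)·log₂(7/16) + (9/16)·log₂(9/16)]
  = 0.5218 + 0.4669
  = 0.9887 bits
H(Y) = -[(3/8)·log₂(3/8) + (1/8)·log₂(1/8) + (1/2)·log₂(1/2)]
  = 0.5306 + 0.3750 + 0.5000
  = 1.4056 bits
H(X,Y) = -[(5/16)·log₂(5/16) + (1/8)·log₂(1/8) + (1/16)·log₂(1/16) + (1/8)·log₂(1/8) + (3/8)·log₂(3/8)]
  = 0.5244 + 0.3750 + 0.2500 + 0.3750 + 0.5306
  = 2.0550 bits

I(X;Y) = H(X) + H(Y) - H(X,Y)
  = 0.9887 + 1.4056 - 2.0550
  = 0.3393 bits

min(H(X), H(Y)) = min(0.9887, 1.4056) = 0.9887 bits
Normalized MI = 0.3393 / 0.9887 = 0.3432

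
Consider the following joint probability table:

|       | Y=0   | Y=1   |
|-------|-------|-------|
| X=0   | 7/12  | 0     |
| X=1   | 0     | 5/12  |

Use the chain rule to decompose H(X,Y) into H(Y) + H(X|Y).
By the chain rule: H(X,Y) = H(Y) + H(X|Y)

Marginal P(Y) (column sums):
  P(Y=0) = 7/12 + 0 = 7/12
  P(Y=1) = 0 + 5/12 = 5/12
H(Y) = -[(7/12)·log₂(7/12) + (5/12)·log₂(5/12)]
  = 0.4536 + 0.5263
  = 0.9799 bits
H(X|Y) = -Σ P(X,Y)·log₂ P(X|Y), where P(X|Y) = P(X,Y) / P(Y)
  (cells with P(X,Y) = 0 contribute 0)
  (X=0,Y=0): P(X|Y) = (7/12)/(7/12) = 1;  -(7/12)·log₂(1) = 0.0000
  (X=1,Y=1): P(X|Y) = (5/12)/(5/12) = 1;  -(5/12)·log₂(1) = 0.0000
H(X|Y) = 0.0000 + 0.0000
  = 0.0000 bits

H(X,Y) = H(Y) + H(X|Y) = 0.9799 + 0.0000 = 0.9799 bits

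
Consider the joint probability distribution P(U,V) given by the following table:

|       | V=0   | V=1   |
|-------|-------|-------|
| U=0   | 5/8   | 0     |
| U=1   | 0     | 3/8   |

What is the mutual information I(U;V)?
Marginal P(U) (row sums):
  P(U=0) = 5/8 + 0 = 5/8
  P(U=1) = 0 + 3/8 = 3/8
Marginal P(V) (column sums):
  P(V=0) = 5/8 + 0 = 5/8
  P(V=1) = 0 + 3/8 = 3/8

H(U) = -[(5/8)·log₂(5/8) + (3/8)·log₂(3/8)]
  = 0.4238 + 0.5306
  = 0.9544 bits
H(V) = -[(5/8)·log₂(5/8) + (3/8)·log₂(3/8)]
  = 0.4238 + 0.5306
  = 0.9544 bits
H(U,V) = -[(5/8)·log₂(5/8) + (3/8)·log₂(3/8)]
  = 0.4238 + 0.5306
  = 0.9544 bits

I(U;V) = H(U) + H(V) - H(U,V)
  = 0.9544 + 0.9544 - 0.9544
  = 0.9544 bits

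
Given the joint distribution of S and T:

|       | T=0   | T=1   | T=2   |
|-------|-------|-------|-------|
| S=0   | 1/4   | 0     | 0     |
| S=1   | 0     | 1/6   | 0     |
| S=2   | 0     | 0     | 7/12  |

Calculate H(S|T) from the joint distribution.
Marginal P(T) (column sums):
  P(T=0) = 1/4 + 0 + 0 = 1/4
  P(T=1) = 0 + 1/6 + 0 = 1/6
  P(T=2) = 0 + 0 + 7/12 = 7/12

H(S|T) = -Σ P(S,T)·log₂ P(S|T), where P(S|T) = P(S,T) / P(T)
  (cells with P(S,T) = 0 contribute 0)
  (S=0,T=0): P(S|T) = (1/4)/(1/4) = 1;  -(1/4)·log₂(1) = 0.0000
  (S=1,T=1): P(S|T) = (1/6)/(1/6) = 1;  -(1/6)·log₂(1) = 0.0000
  (S=2,T=2): P(S|T) = (7/12)/(7/12) = 1;  -(7/12)·log₂(1) = 0.0000
H(S|T) = 0.0000 + 0.0000 + 0.0000
  = 0.0000 bits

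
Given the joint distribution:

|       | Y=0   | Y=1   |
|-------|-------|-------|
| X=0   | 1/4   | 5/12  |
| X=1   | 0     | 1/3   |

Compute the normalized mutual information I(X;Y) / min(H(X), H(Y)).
Marginal P(X) (row sums):
  P(X=0) = 1/4 + 5/12 = 2/3
  P(X=1) = 0 + 1/3 = 1/3
Marginal P(Y) (column sums):
  P(Y=0) = 1/4 + 0 = 1/4
  P(Y=1) = 5/12 + 1/3 = 3/4

H(X) = -[(2/3)·log₂(2/3) + (1/3)·log₂(1/3)]
  = 0.3900 + 0.5283
  = 0.9183 bits
H(Y) = -[(1/4)·log₂(1/4) + (3/4)·log₂(3/4)]
  = 0.5000 + 0.3113
  = 0.8113 bits
H(X,Y) = -[(1/4)·log₂(1/4) + (5/12)·log₂(5/12) + (1/3)·log₂(1/3)]
  = 0.5000 + 0.5263 + 0.5283
  = 1.5546 bits

I(X;Y) = H(X) + H(Y) - H(X,Y)
  = 0.9183 + 0.8113 - 1.5546
  = 0.1750 bits

min(H(X), H(Y)) = min(0.9183, 0.8113) = 0.8113 bits
Normalized MI = 0.1750 / 0.8113 = 0.2157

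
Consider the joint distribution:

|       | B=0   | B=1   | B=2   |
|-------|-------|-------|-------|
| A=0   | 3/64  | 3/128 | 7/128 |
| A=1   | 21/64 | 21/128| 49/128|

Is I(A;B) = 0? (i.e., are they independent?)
Marginal P(A) (row sums):
  P(A=0) = 3/64 + 3/128 + 7/128 = 1/8
  P(A=1) = 21/64 + 21/128 + 49/128 = 7/8
Marginal P(B) (column sums):
  P(B=0) = 3/64 + 21/64 = 3/8
  P(B=1) = 3/128 + 21/128 = 3/16
  P(B=2) = 7/128 + 49/128 = 7/16

A and B are independent iff P(A=i,B=j) = P(A=i)·P(B=j) for every cell.
  P(A=0)·P(B=0) = 1/8 × 3/8 = 3/64 = P(A=0,B=0) ✓
  P(A=0)·P(B=1) = 1/8 × 3/16 = 3/128 = P(A=0,B=1) ✓
  P(A=0)·P(B=2) = 1/8 × 7/16 = 7/128 = P(A=0,B=2) ✓
  P(A=1)·P(B=0) = 7/8 × 3/8 = 21/64 = P(A=1,B=0) ✓
  P(A=1)·P(B=1) = 7/8 × 3/16 = 21/128 = P(A=1,B=1) ✓
  P(A=1)·P(B=2) = 7/8 × 7/16 = 49/128 = P(A=1,B=2) ✓

Yes, A and B are independent: every cell factors, so I(A;B) = 0 bits.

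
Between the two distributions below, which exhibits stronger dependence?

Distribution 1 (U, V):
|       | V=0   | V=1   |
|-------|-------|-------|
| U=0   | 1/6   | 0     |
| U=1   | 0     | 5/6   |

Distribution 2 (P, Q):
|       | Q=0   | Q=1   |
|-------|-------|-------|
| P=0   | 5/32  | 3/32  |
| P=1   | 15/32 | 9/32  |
Distribution 1 (U, V):
Marginal P(U) (row sums):
  P(U=0) = 1/6 + 0 = 1/6
  P(U=1) = 0 + 5/6 = 5/6
Marginal P(V) (column sums):
  P(V=0) = 1/6 + 0 = 1/6
  P(V=1) = 0 + 5/6 = 5/6

H(U) = -[(1/6)·log₂(1/6) + (5/6)·log₂(5/6)]
  = 0.4308 + 0.2192
  = 0.6500 bits
H(V) = -[(1/6)·log₂(1/6) + (5/6)·log₂(5/6)]
  = 0.4308 + 0.2192
  = 0.6500 bits
H(U,V) = -[(1/6)·log₂(1/6) + (5/6)·log₂(5/6)]
  = 0.4308 + 0.2192
  = 0.6500 bits

I(U;V) = H(U) + H(V) - H(U,V)
  = 0.6500 + 0.6500 - 0.6500
  = 0.6500 bits

Distribution 2 (P, Q):
Marginal P(P) (row sums):
  P(P=0) = 5/32 + 3/32 = 1/4
  P(P=1) = 15/32 + 9/32 = 3/4
Marginal P(Q) (column sums):
  P(Q=0) = 5/32 + 15/32 = 5/8
  P(Q=1) = 3/32 + 9/32 = 3/8

H(P) = -[(1/4)·log₂(1/4) + (3/4)·log₂(3/4)]
  = 0.5000 + 0.3113
  = 0.8113 bits
H(Q) = -[(5/8)·log₂(5/8) + (3/8)·log₂(3/8)]
  = 0.4238 + 0.5306
  = 0.9544 bits
H(P,Q) = -[(5/32)·log₂(5/32) + (3/32)·log₂(3/32) + (15/32)·log₂(15/32) + (9/32)·log₂(9/32)]
  = 0.4184 + 0.3202 + 0.5124 + 0.5147
  = 1.7657 bits

I(P;Q) = H(P) + H(Q) - H(P,Q)
  = 0.8113 + 0.9544 - 1.7657
  = 0.0000 bits

I(U;V) = 0.6500 bits > I(P;Q) = 0.0000 bits, so (U, V) has the higher mutual information (stronger dependence).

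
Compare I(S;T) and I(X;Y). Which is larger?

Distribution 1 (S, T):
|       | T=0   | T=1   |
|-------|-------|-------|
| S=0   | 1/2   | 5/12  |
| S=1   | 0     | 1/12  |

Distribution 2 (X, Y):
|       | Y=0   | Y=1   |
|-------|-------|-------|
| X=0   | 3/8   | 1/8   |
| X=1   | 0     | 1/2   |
Distribution 1 (S, T):
Marginal P(S) (row sums):
  P(S=0) = 1/2 + 5/12 = 11/12
  P(S=1) = 0 + 1/12 = 1/12
Marginal P(T) (column sums):
  P(T=0) = 1/2 + 0 = 1/2
  P(T=1) = 5/12 + 1/12 = 1/2

H(S) = -[(11/12)·log₂(11/12) + (1/12)·log₂(1/12)]
  = 0.1151 + 0.2987
  = 0.4138 bits
H(T) = -[(1/2)·log₂(1/2) + (1/2)·log₂(1/2)]
  = 0.5000 + 0.5000
  = 1.0000 bits
H(S,T) = -[(1/2)·log₂(1/2) + (5/12)·log₂(5/12) + (1/12)·log₂(1/12)]
  = 0.5000 + 0.5263 + 0.2987
  = 1.3250 bits

I(S;T) = H(S) + H(T) - H(S,T)
  = 0.4138 + 1.0000 - 1.3250
  = 0.0888 bits

Distribution 2 (X, Y):
Marginal P(X) (row sums):
  P(X=0) = 3/8 + 1/8 = 1/2
  P(X=1) = 0 + 1/2 = 1/2
Marginal P(Y) (column sums):
  P(Y=0) = 3/8 + 0 = 3/8
  P(Y=1) = 1/8 + 1/2 = 5/8

H(X) = -[(1/2)·log₂(1/2) + (1/2)·log₂(1/2)]
  = 0.5000 + 0.5000
  = 1.0000 bits
H(Y) = -[(3/8)·log₂(3/8) + (5/8)·log₂(5/8)]
  = 0.5306 + 0.4238
  = 0.9544 bits
H(X,Y) = -[(3/8)·log₂(3/8) + (1/8)·log₂(1/8) + (1/2)·log₂(1/2)]
  = 0.5306 + 0.3750 + 0.5000
  = 1.4056 bits

I(X;Y) = H(X) + H(Y) - H(X,Y)
  = 1.0000 + 0.9544 - 1.4056
  = 0.5488 bits

I(X;Y) = 0.5488 bits > I(S;T) = 0.0888 bits, so (X, Y) has the higher mutual information (stronger dependence).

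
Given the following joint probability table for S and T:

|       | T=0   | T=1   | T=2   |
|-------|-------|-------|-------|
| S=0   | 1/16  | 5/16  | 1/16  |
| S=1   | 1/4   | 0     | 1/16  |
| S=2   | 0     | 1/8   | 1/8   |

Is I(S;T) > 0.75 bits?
Marginal P(S) (row sums):
  P(S=0) = 1/16 + 5/16 + 1/16 = 7/16
  P(S=1) = 1/4 + 0 + 1/16 = 5/16
  P(S=2) = 0 + 1/8 + 1/8 = 1/4
Marginal P(T) (column sums):
  P(T=0) = 1/16 + 1/4 + 0 = 5/16
  P(T=1) = 5/16 + 0 + 1/8 = 7/16
  P(T=2) = 1/16 + 1/16 + 1/8 = 1/4

H(S) = -[(7/16)·log₂(7/16) + (5/16)·log₂(5/16) + (1/4)·log₂(1/4)]
  = 0.5218 + 0.5244 + 0.5000
  = 1.5462 bits
H(T) = -[(5/16)·log₂(5/16) + (7/16)·log₂(7/16) + (1/4)·log₂(1/4)]
  = 0.5244 + 0.5218 + 0.5000
  = 1.5462 bits
H(S,T) = -[(1/16)·log₂(1/16) + (5/16)·log₂(5/16) + (1/16)·log₂(1/16) + (1/4)·log₂(1/4) + (1/16)·log₂(1/16) + (1/8)·log₂(1/8) + (1/8)·log₂(1/8)]
  = 0.2500 + 0.5244 + 0.2500 + 0.5000 + 0.2500 + 0.3750 + 0.3750
  = 2.5244 bits

I(S;T) = H(S) + H(T) - H(S,T)
  = 1.5462 + 1.5462 - 2.5244
  = 0.5680 bits

No. I(S;T) = 0.5680 bits, which is ≤ 0.75 bits.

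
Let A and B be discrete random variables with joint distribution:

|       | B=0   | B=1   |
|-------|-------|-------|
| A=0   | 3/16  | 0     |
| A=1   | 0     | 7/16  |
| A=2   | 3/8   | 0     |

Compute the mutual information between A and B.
Marginal P(A) (row sums):
  P(A=0) = 3/16 + 0 = 3/16
  P(A=1) = 0 + 7/16 = 7/16
  P(A=2) = 3/8 + 0 = 3/8
Marginal P(B) (column sums):
  P(B=0) = 3/16 + 0 + 3/8 = 9/16
  P(B=1) = 0 + 7/16 + 0 = 7/16

H(A) = -[(3/16)·log₂(3/16) + (7/16)·log₂(7/16) + (3/8)·log₂(3/8)]
  = 0.4528 + 0.5218 + 0.5306
  = 1.5052 bits
H(B) = -[(9/16)·log₂(9/16) + (7/16)·log₂(7/16)]
  = 0.4669 + 0.5218
  = 0.9887 bits
H(A,B) = -[(3/16)·log₂(3/16) + (7/16)·log₂(7/16) + (3/8)·log₂(3/8)]
  = 0.4528 + 0.5218 + 0.5306
  = 1.5052 bits

I(A;B) = H(A) + H(B) - H(A,B)
  = 1.5052 + 0.9887 - 1.5052
  = 0.9887 bits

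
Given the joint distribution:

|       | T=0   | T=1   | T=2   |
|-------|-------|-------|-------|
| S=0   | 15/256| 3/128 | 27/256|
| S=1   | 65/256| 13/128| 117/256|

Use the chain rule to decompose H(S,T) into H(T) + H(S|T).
By the chain rule: H(S,T) = H(T) + H(S|T)

Marginal P(T) (column sums):
  P(T=0) = 15/256 + 65/256 = 5/16
  P(T=1) = 3/128 + 13/128 = 1/8
  P(T=2) = 27/256 + 117/256 = 9/16
H(T) = -[(5/16)·log₂(5/16) + (1/8)·log₂(1/8) + (9/16)·log₂(9/16)]
  = 0.5244 + 0.3750 + 0.4669
  = 1.3663 bits
H(S|T) = -Σ P(S,T)·log₂ P(S|T), where P(S|T) = P(S,T) / P(T)
  (S=0,T=0): P(S|T) = (15/256)/(5/16) = 3/16;  -(15/256)·log₂(3/16) = 0.1415
  (S=0,T=1): P(S|T) = (3/128)/(1/8) = 3/16;  -(3/128)·log₂(3/16) = 0.0566
  (S=0,T=2): P(S|T) = (27/256)/(9/16) = 3/16;  -(27/256)·log₂(3/16) = 0.2547
  (S=1,T=0): P(S|T) = (65/256)/(5/16) = 13/16;  -(65/256)·log₂(13/16) = 0.0761
  (S=1,T=1): P(S|T) = (13/128)/(1/8) = 13/16;  -(13/128)·log₂(13/16) = 0.0304
  (S=1,T=2): P(S|T) = (117/256)/(9/16) = 13/16;  -(117/256)·log₂(13/16) = 0.1369
H(S|T) = 0.1415 + 0.0566 + 0.2547 + 0.0761 + 0.0304 + 0.1369
  = 0.6962 bits

H(S,T) = H(T) + H(S|T) = 1.3663 + 0.6962 = 2.0625 bits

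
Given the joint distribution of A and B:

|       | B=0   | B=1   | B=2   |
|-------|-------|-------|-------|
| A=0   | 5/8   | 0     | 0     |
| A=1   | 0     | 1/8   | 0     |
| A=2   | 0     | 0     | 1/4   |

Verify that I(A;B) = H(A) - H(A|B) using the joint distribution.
Left side, from I(A;B) = H(A) + H(B) - H(A,B):
Marginal P(A) (row sums):
  P(A=0) = 5/8 + 0 + 0 = 5/8
  P(A=1) = 0 + 1/8 + 0 = 1/8
  P(A=2) = 0 + 0 + 1/4 = 1/4
Marginal P(B) (column sums):
  P(B=0) = 5/8 + 0 + 0 = 5/8
  P(B=1) = 0 + 1/8 + 0 = 1/8
  P(B=2) = 0 + 0 + 1/4 = 1/4

H(A) = -[(5/8)·log₂(5/8) + (1/8)·log₂(1/8) + (1/4)·log₂(1/4)]
  = 0.4238 + 0.3750 + 0.5000
  = 1.2988 bits
H(B) = -[(5/8)·log₂(5/8) + (1/8)·log₂(1/8) + (1/4)·log₂(1/4)]
  = 0.4238 + 0.3750 + 0.5000
  = 1.2988 bits
H(A,B) = -[(5/8)·log₂(5/8) + (1/8)·log₂(1/8) + (1/4)·log₂(1/4)]
  = 0.4238 + 0.3750 + 0.5000
  = 1.2988 bits

I(A;B) = H(A) + H(B) - H(A,B)
  = 1.2988 + 1.2988 - 1.2988
  = 1.2988 bits

Right side, with H(A|B) computed directly from the conditional probabilities:
H(A|B) = -Σ P(A,B)·log₂ P(A|B), where P(A|B) = P(A,B) / P(B)
  (cells with P(A,B) = 0 contribute 0)
  (A=0,B=0): P(A|B) = (5/8)/(5/8) = 1;  -(5/8)·log₂(1) = 0.0000
  (A=1,B=1): P(A|B) = (1/8)/(1/8) = 1;  -(1/8)·log₂(1) = 0.0000
  (A=2,B=2): P(A|B) = (1/4)/(1/4) = 1;  -(1/4)·log₂(1) = 0.0000
H(A|B) = 0.0000 + 0.0000 + 0.0000
  = 0.0000 bits
H(A) - H(A|B) = 1.2988 - 0.0000 = 1.2988 bits

Both sides equal 1.2988 bits, so I(A;B) = H(A) - H(A|B) ✓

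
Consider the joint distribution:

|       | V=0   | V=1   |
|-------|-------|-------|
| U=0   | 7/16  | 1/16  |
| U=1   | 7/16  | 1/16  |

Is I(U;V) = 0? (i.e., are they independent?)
Marginal P(U) (row sums):
  P(U=0) = 7/16 + 1/16 = 1/2
  P(U=1) = 7/16 + 1/16 = 1/2
Marginal P(V) (column sums):
  P(V=0) = 7/16 + 7/16 = 7/8
  P(V=1) = 1/16 + 1/16 = 1/8

U and V are independent iff P(U=i,V=j) = P(U=i)·P(V=j) for every cell.
  P(U=0)·P(V=0) = 1/2 × 7/8 = 7/16 = P(U=0,V=0) ✓
  P(U=0)·P(V=1) = 1/2 × 1/8 = 1/16 = P(U=0,V=1) ✓
  P(U=1)·P(V=0) = 1/2 × 7/8 = 7/16 = P(U=1,V=0) ✓
  P(U=1)·P(V=1) = 1/2 × 1/8 = 1/16 = P(U=1,V=1) ✓

Yes, U and V are independent: every cell factors, so I(U;V) = 0 bits.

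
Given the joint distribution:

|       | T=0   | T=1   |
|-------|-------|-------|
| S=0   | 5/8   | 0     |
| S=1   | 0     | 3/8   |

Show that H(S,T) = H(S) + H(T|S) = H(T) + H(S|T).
Marginal P(S) (row sums):
  P(S=0) = 5/8 + 0 = 5/8
  P(S=1) = 0 + 3/8 = 3/8
Marginal P(T) (column sums):
  P(T=0) = 5/8 + 0 = 5/8
  P(T=1) = 0 + 3/8 = 3/8

Decomposition 1: H(S) + H(T|S)
H(S) = -[(5/8)·log₂(5/8) + (3/8)·log₂(3/8)]
  = 0.4238 + 0.5306
  = 0.9544 bits
H(T|S) = -Σ P(S,T)·log₂ P(T|S), where P(T|S) = P(S,T) / P(S)
  (cells with P(S,T) = 0 contribute 0)
  (S=0,T=0): P(T|S) = (5/8)/(5/8) = 1;  -(5/8)·log₂(1) = 0.0000
  (S=1,T=1): P(T|S) = (3/8)/(3/8) = 1;  -(3/8)·log₂(1) = 0.0000
H(T|S) = 0.0000 + 0.0000
  = 0.0000 bits
H(S) + H(T|S) = 0.9544 + 0.0000 = 0.9544 bits

Decomposition 2: H(T) + H(S|T)
H(T) = -[(5/8)·log₂(5/8) + (3/8)·log₂(3/8)]
  = 0.4238 + 0.5306
  = 0.9544 bits
H(S|T) = -Σ P(S,T)·log₂ P(S|T), where P(S|T) = P(S,T) / P(T)
  (cells with P(S,T) = 0 contribute 0)
  (S=0,T=0): P(S|T) = (5/8)/(5/8) = 1;  -(5/8)·log₂(1) = 0.0000
  (S=1,T=1): P(S|T) = (3/8)/(3/8) = 1;  -(3/8)·log₂(1) = 0.0000
H(S|T) = 0.0000 + 0.0000
  = 0.0000 bits
H(T) + H(S|T) = 0.9544 + 0.0000 = 0.9544 bits

Direct computation of the joint entropy:
H(S,T) = -[(5/8)·log₂(5/8) + (3/8)·log₂(3/8)]
  = 0.4238 + 0.5306
  = 0.9544 bits

All three agree: H(S,T) = 0.9544 bits ✓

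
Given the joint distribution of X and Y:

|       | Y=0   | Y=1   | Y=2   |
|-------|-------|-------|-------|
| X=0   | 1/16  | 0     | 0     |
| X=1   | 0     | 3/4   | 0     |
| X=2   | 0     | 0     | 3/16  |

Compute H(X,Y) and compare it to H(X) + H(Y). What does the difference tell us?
Marginal P(X) (row sums):
  P(X=0) = 1/16 + 0 + 0 = 1/16
  P(X=1) = 0 + 3/4 + 0 = 3/4
  P(X=2) = 0 + 0 + 3/16 = 3/16
Marginal P(Y) (column sums):
  P(Y=0) = 1/16 + 0 + 0 = 1/16
  P(Y=1) = 0 + 3/4 + 0 = 3/4
  P(Y=2) = 0 + 0 + 3/16 = 3/16

H(X,Y) = -[(1/16)·log₂(1/16) + (3/4)·log₂(3/4) + (3/16)·log₂(3/16)]
  = 0.2500 + 0.3113 + 0.4528
  = 1.0141 bits
H(X) = -[(1/16)·log₂(1/16) + (3/4)·log₂(3/4) + (3/16)·log₂(3/16)]
  = 0.2500 + 0.3113 + 0.4528
  = 1.0141 bits
H(Y) = -[(1/16)·log₂(1/16) + (3/4)·log₂(3/4) + (3/16)·log₂(3/16)]
  = 0.2500 + 0.3113 + 0.4528
  = 1.0141 bits

H(X) + H(Y) = 1.0141 + 1.0141 = 2.0282 bits
Difference: H(X) + H(Y) - H(X,Y) = 2.0282 - 1.0141 = 1.0141 bits = I(X;Y)

The difference is the mutual information; it is positive here, so X and Y are dependent (knowing one reduces uncertainty about the other by 1.0141 bits).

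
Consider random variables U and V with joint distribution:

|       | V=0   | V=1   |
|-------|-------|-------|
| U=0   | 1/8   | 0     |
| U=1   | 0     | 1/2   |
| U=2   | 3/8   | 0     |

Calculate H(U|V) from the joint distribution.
Marginal P(V) (column sums):
  P(V=0) = 1/8 + 0 + 3/8 = 1/2
  P(V=1) = 0 + 1/2 + 0 = 1/2

H(U|V) = -Σ P(U,V)·log₂ P(U|V), where P(U|V) = P(U,V) / P(V)
  (cells with P(U,V) = 0 contribute 0)
  (U=0,V=0): P(U|V) = (1/8)/(1/2) = 1/4;  -(1/8)·log₂(1/4) = 0.2500
  (U=1,V=1): P(U|V) = (1/2)/(1/2) = 1;  -(1/2)·log₂(1) = 0.0000
  (U=2,V=0): P(U|V) = (3/8)/(1/2) = 3/4;  -(3/8)·log₂(3/4) = 0.1556
H(U|V) = 0.2500 + 0.0000 + 0.1556
  = 0.4056 bits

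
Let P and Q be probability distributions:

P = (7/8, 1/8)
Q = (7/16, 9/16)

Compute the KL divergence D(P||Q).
D(P||Q) = Σ P(i) log₂(P(i)/Q(i))
  i=0: (7/8) × log₂((7/8)/(7/16)) = (7/8) × log₂(2) = 0.8750
  i=1: (1/8) × log₂((1/8)/(9/16)) = (1/8) × log₂(2/9) = -0.2712
D(P||Q) = 0.8750 - 0.2712
  = 0.6038 bits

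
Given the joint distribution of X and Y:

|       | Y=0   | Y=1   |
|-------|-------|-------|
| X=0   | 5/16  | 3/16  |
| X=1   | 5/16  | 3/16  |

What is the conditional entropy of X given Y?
Marginal P(Y) (column sums):
  P(Y=0) = 5/16 + 5/16 = 5/8
  P(Y=1) = 3/16 + 3/16 = 3/8

H(X|Y) = -Σ P(X,Y)·log₂ P(X|Y), where P(X|Y) = P(X,Y) / P(Y)
  (X=0,Y=0): P(X|Y) = (5/16)/(5/8) = 1/2;  -(5/16)·log₂(1/2) = 0.3125
  (X=0,Y=1): P(X|Y) = (3/16)/(3/8) = 1/2;  -(3/16)·log₂(1/2) = 0.1875
  (X=1,Y=0): P(X|Y) = (5/16)/(5/8) = 1/2;  -(5/16)·log₂(1/2) = 0.3125
  (X=1,Y=1): P(X|Y) = (3/16)/(3/8) = 1/2;  -(3/16)·log₂(1/2) = 0.1875
H(X|Y) = 0.3125 + 0.1875 + 0.3125 + 0.1875
  = 1.0000 bits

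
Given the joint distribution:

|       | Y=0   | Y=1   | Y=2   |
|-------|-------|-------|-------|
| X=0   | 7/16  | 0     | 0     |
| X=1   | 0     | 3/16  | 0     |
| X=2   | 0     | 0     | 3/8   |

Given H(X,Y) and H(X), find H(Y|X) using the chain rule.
From the chain rule: H(X,Y) = H(X) + H(Y|X)
Therefore: H(Y|X) = H(X,Y) - H(X)

H(X,Y) = -[(7/16)·log₂(7/16) + (3/16)·log₂(3/16) + (3/8)·log₂(3/8)]
  = 0.5218 + 0.4528 + 0.5306
  = 1.5052 bits
Marginal P(X) (row sums):
  P(X=0) = 7/16 + 0 + 0 = 7/16
  P(X=1) = 0 + 3/16 + 0 = 3/16
  P(X=2) = 0 + 0 + 3/8 = 3/8
H(X) = -[(7/16)·log₂(7/16) + (3/16)·log₂(3/16) + (3/8)·log₂(3/8)]
  = 0.5218 + 0.4528 + 0.5306
  = 1.5052 bits

H(Y|X) = 1.5052 - 1.5052 = 0.0000 bits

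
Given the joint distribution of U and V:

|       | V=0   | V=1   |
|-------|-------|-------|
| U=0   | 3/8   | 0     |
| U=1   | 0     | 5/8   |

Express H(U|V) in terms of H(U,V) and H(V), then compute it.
H(U|V) = H(U,V) - H(V)

Marginal P(V) (column sums):
  P(V=0) = 3/8 + 0 = 3/8
  P(V=1) = 0 + 5/8 = 5/8

H(U,V) = -[(3/8)·log₂(3/8) + (5/8)·log₂(5/8)]
  = 0.5306 + 0.4238
  = 0.9544 bits
H(V) = -[(3/8)·log₂(3/8) + (5/8)·log₂(5/8)]
  = 0.5306 + 0.4238
  = 0.9544 bits

H(U|V) = 0.9544 - 0.9544 = 0.0000 bits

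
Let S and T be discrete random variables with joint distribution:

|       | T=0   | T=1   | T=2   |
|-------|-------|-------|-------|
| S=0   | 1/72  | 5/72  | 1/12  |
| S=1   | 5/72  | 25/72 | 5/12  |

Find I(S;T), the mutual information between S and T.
Marginal P(S) (row sums):
  P(S=0) = 1/72 + 5/72 + 1/12 = 1/6
  P(S=1) = 5/72 + 25/72 + 5/12 = 5/6
Marginal P(T) (column sums):
  P(T=0) = 1/72 + 5/72 = 1/12
  P(T=1) = 5/72 + 25/72 = 5/12
  P(T=2) = 1/12 + 5/12 = 1/2

H(S) = -[(1/6)·log₂(1/6) + (5/6)·log₂(5/6)]
  = 0.4308 + 0.2192
  = 0.6500 bits
H(T) = -[(1/12)·log₂(1/12) + (5/12)·log₂(5/12) + (1/2)·log₂(1/2)]
  = 0.2987 + 0.5263 + 0.5000
  = 1.3250 bits
H(S,T) = -[(1/72)·log₂(1/72) + (5/72)·log₂(5/72) + (1/12)·log₂(1/12) + (5/72)·log₂(5/72) + (25/72)·log₂(25/72) + (5/12)·log₂(5/12)]
  = 0.0857 + 0.2672 + 0.2987 + 0.2672 + 0.5299 + 0.5263
  = 1.9750 bits

I(S;T) = H(S) + H(T) - H(S,T)
  = 0.6500 + 1.3250 - 1.9750
  = 0.0000 bits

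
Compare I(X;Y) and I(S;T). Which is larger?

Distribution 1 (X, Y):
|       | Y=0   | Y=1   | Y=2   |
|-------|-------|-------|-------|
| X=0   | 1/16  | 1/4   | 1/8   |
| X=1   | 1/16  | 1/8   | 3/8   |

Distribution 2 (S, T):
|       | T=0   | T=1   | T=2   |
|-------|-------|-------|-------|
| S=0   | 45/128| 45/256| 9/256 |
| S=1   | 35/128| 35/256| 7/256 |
Distribution 1 (X, Y):
Marginal P(X) (row sums):
  P(X=0) = 1/16 + 1/4 + 1/8 = 7/16
  P(X=1) = 1/16 + 1/8 + 3/8 = 9/16
Marginal P(Y) (column sums):
  P(Y=0) = 1/16 + 1/16 = 1/8
  P(Y=1) = 1/4 + 1/8 = 3/8
  P(Y=2) = 1/8 + 3/8 = 1/2

H(X) = -[(7/16)·log₂(7/16) + (9/16)·log₂(9/16)]
  = 0.5218 + 0.4669
  = 0.9887 bits
H(Y) = -[(1/8)·log₂(1/8) + (3/8)·log₂(3/8) + (1/2)·log₂(1/2)]
  = 0.3750 + 0.5306 + 0.5000
  = 1.4056 bits
H(X,Y) = -[(1/16)·log₂(1/16) + (1/4)·log₂(1/4) + (1/8)·log₂(1/8) + (1/16)·log₂(1/16) + (1/8)·log₂(1/8) + (3/8)·log₂(3/8)]
  = 0.2500 + 0.5000 + 0.3750 + 0.2500 + 0.3750 + 0.5306
  = 2.2806 bits

I(X;Y) = H(X) + H(Y) - H(X,Y)
  = 0.9887 + 1.4056 - 2.2806
  = 0.1137 bits

Distribution 2 (S, T):
Marginal P(S) (row sums):
  P(S=0) = 45/128 + 45/256 + 9/256 = 9/16
  P(S=1) = 35/128 + 35/256 + 7/256 = 7/16
Marginal P(T) (column sums):
  P(T=0) = 45/128 + 35/128 = 5/8
  P(T=1) = 45/256 + 35/256 = 5/16
  P(T=2) = 9/256 + 7/256 = 1/16

H(S) = -[(9/16)·log₂(9/16) + (7/16)·log₂(7/16)]
  = 0.4669 + 0.5218
  = 0.9887 bits
H(T) = -[(5/8)·log₂(5/8) + (5/16)·log₂(5/16) + (1/16)·log₂(1/16)]
  = 0.4238 + 0.5244 + 0.2500
  = 1.1982 bits
H(S,T) = -[(45/128)·log₂(45/128) + (45/256)·log₂(45/256) + (9/256)·log₂(9/256) + (35/128)·log₂(35/128) + (35/256)·log₂(35/256) + (7/256)·log₂(7/256)]
  = 0.5302 + 0.4409 + 0.1698 + 0.5115 + 0.3925 + 0.1420
  = 2.1869 bits

I(S;T) = H(S) + H(T) - H(S,T)
  = 0.9887 + 1.1982 - 2.1869
  = 0.0000 bits

I(X;Y) = 0.1137 bits > I(S;T) = 0.0000 bits, so (X, Y) has the higher mutual information (stronger dependence).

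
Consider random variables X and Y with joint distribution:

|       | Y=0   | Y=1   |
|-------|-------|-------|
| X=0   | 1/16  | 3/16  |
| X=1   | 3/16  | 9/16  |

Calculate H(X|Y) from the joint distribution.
Marginal P(Y) (column sums):
  P(Y=0) = 1/16 + 3/16 = 1/4
  P(Y=1) = 3/16 + 9/16 = 3/4

H(X|Y) = -Σ P(X,Y)·log₂ P(X|Y), where P(X|Y) = P(X,Y) / P(Y)
  (X=0,Y=0): P(X|Y) = (1/16)/(1/4) = 1/4;  -(1/16)·log₂(1/4) = 0.1250
  (X=0,Y=1): P(X|Y) = (3/16)/(3/4) = 1/4;  -(3/16)·log₂(1/4) = 0.3750
  (X=1,Y=0): P(X|Y) = (3/16)/(1/4) = 3/4;  -(3/16)·log₂(3/4) = 0.0778
  (X=1,Y=1): P(X|Y) = (9/16)/(3/4) = 3/4;  -(9/16)·log₂(3/4) = 0.2335
H(X|Y) = 0.1250 + 0.3750 + 0.0778 + 0.2335
  = 0.8113 bits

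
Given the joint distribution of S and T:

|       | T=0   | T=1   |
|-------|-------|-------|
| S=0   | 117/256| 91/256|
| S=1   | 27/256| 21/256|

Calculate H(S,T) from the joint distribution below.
H(S,T) = -Σ P(S,T) log₂ P(S,T), summed over the non-zero cells:
H(S,T) = -[(117/256)·log₂(117/256) + (91/256)·log₂(91/256) + (27/256)·log₂(27/256) + (21/256)·log₂(21/256)]
  = 0.5163 + 0.5304 + 0.3423 + 0.2959
  = 1.6849 bits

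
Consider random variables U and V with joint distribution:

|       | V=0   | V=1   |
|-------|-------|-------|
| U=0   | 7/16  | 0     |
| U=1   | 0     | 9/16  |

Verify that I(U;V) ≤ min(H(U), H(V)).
Marginal P(U) (row sums):
  P(U=0) = 7/16 + 0 = 7/16
  P(U=1) = 0 + 9/16 = 9/16
Marginal P(V) (column sums):
  P(V=0) = 7/16 + 0 = 7/16
  P(V=1) = 0 + 9/16 = 9/16

H(U) = -[(7/16)·log₂(7/16) + (9/16)·log₂(9/16)]
  = 0.5218 + 0.4669
  = 0.9887 bits
H(V) = -[(7/16)·log₂(7/16) + (9/16)·log₂(9/16)]
  = 0.5218 + 0.4669
  = 0.9887 bits
H(U,V) = -[(7/16)·log₂(7/16) + (9/16)·log₂(9/16)]
  = 0.5218 + 0.4669
  = 0.9887 bits

I(U;V) = H(U) + H(V) - H(U,V)
  = 0.9887 + 0.9887 - 0.9887
  = 0.9887 bits

min(H(U), H(V)) = min(0.9887, 0.9887) = 0.9887 bits
Since 0.9887 ≤ 0.9887, the bound is satisfied ✓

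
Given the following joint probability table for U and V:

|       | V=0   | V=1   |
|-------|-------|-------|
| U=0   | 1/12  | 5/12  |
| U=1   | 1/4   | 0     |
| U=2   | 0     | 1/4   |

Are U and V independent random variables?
Marginal P(U) (row sums):
  P(U=0) = 1/12 + 5/12 = 1/2
  P(U=1) = 1/4 + 0 = 1/4
  P(U=2) = 0 + 1/4 = 1/4
Marginal P(V) (column sums):
  P(V=0) = 1/12 + 1/4 + 0 = 1/3
  P(V=1) = 5/12 + 0 + 1/4 = 2/3

U and V are independent iff P(U=i,V=j) = P(U=i)·P(V=j) for every cell.
  P(U=0)·P(V=0) = 1/2 × 1/3 = 1/6, but P(U=0,V=0) = 1/12 ✗

No, U and V are not independent. Quantitatively, I(U;V) > 0:

H(U) = -[(1/2)·log₂(1/2) + (1/4)·log₂(1/4) + (1/4)·log₂(1/4)]
  = 0.5000 + 0.5000 + 0.5000
  = 1.5000 bits
H(V) = -[(1/3)·log₂(1/3) + (2/3)·log₂(2/3)]
  = 0.5283 + 0.3900
  = 0.9183 bits
H(U,V) = -[(1/12)·log₂(1/12) + (5/12)·log₂(5/12) + (1/4)·log₂(1/4) + (1/4)·log₂(1/4)]
  = 0.2987 + 0.5263 + 0.5000 + 0.5000
  = 1.8250 bits
I(U;V) = H(U) + H(V) - H(U,V) = 1.5000 + 0.9183 - 1.8250 = 0.5933 bits > 0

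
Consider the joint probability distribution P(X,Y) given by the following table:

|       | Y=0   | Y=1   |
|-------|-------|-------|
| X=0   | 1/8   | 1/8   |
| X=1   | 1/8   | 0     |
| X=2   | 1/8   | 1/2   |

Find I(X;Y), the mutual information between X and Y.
Marginal P(X) (row sums):
  P(X=0) = 1/8 + 1/8 = 1/4
  P(X=1) = 1/8 + 0 = 1/8
  P(X=2) = 1/8 + 1/2 = 5/8
Marginal P(Y) (column sums):
  P(Y=0) = 1/8 + 1/8 + 1/8 = 3/8
  P(Y=1) = 1/8 + 0 + 1/2 = 5/8

H(X) = -[(1/4)·log₂(1/4) + (1/8)·log₂(1/8) + (5/8)·log₂(5/8)]
  = 0.5000 + 0.3750 + 0.4238
  = 1.2988 bits
H(Y) = -[(3/8)·log₂(3/8) + (5/8)·log₂(5/8)]
  = 0.5306 + 0.4238
  = 0.9544 bits
H(X,Y) = -[(1/8)·log₂(1/8) + (1/8)·log₂(1/8) + (1/8)·log₂(1/8) + (1/8)·log₂(1/8) + (1/2)·log₂(1/2)]
  = 0.3750 + 0.3750 + 0.3750 + 0.3750 + 0.5000
  = 2.0000 bits

I(X;Y) = H(X) + H(Y) - H(X,Y)
  = 1.2988 + 0.9544 - 2.0000
  = 0.2532 bits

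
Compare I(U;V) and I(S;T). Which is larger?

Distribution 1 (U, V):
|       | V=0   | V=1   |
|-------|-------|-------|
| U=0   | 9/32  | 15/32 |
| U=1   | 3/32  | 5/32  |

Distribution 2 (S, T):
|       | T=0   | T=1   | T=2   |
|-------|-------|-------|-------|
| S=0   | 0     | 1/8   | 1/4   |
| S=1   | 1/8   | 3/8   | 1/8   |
Distribution 1 (U, V):
Marginal P(U) (row sums):
  P(U=0) = 9/32 + 15/32 = 3/4
  P(U=1) = 3/32 + 5/32 = 1/4
Marginal P(V) (column sums):
  P(V=0) = 9/32 + 3/32 = 3/8
  P(V=1) = 15/32 + 5/32 = 5/8

H(U) = -[(3/4)·log₂(3/4) + (1/4)·log₂(1/4)]
  = 0.3113 + 0.5000
  = 0.8113 bits
H(V) = -[(3/8)·log₂(3/8) + (5/8)·log₂(5/8)]
  = 0.5306 + 0.4238
  = 0.9544 bits
H(U,V) = -[(9/32)·log₂(9/32) + (15/32)·log₂(15/32) + (3/32)·log₂(3/32) + (5/32)·log₂(5/32)]
  = 0.5147 + 0.5124 + 0.3202 + 0.4184
  = 1.7657 bits

I(U;V) = H(U) + H(V) - H(U,V)
  = 0.8113 + 0.9544 - 1.7657
  = 0.0000 bits

Distribution 2 (S, T):
Marginal P(S) (row sums):
  P(S=0) = 0 + 1/8 + 1/4 = 3/8
  P(S=1) = 1/8 + 3/8 + 1/8 = 5/8
Marginal P(T) (column sums):
  P(T=0) = 0 + 1/8 = 1/8
  P(T=1) = 1/8 + 3/8 = 1/2
  P(T=2) = 1/4 + 1/8 = 3/8

H(S) = -[(3/8)·log₂(3/8) + (5/8)·log₂(5/8)]
  = 0.5306 + 0.4238
  = 0.9544 bits
H(T) = -[(1/8)·log₂(1/8) + (1/2)·log₂(1/2) + (3/8)·log₂(3/8)]
  = 0.3750 + 0.5000 + 0.5306
  = 1.4056 bits
H(S,T) = -[(1/8)·log₂(1/8) + (1/4)·log₂(1/4) + (1/8)·log₂(1/8) + (3/8)·log₂(3/8) + (1/8)·log₂(1/8)]
  = 0.3750 + 0.5000 + 0.3750 + 0.5306 + 0.3750
  = 2.1556 bits

I(S;T) = H(S) + H(T) - H(S,T)
  = 0.9544 + 1.4056 - 2.1556
  = 0.2044 bits

I(S;T) = 0.2044 bits > I(U;V) = 0.0000 bits, so (S, T) has the higher mutual information (stronger dependence).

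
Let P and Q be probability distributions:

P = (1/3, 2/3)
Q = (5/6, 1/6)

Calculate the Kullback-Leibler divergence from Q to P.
D(P||Q) = Σ P(i) log₂(P(i)/Q(i))
  i=0: (1/3) × log₂((1/3)/(5/6)) = (1/3) × log₂(2/5) = -0.4406
  i=1: (2/3) × log₂((2/3)/(1/6)) = (2/3) × log₂(4) = 1.3333
D(P||Q) = -0.4406 + 1.3333
  = 0.8927 bits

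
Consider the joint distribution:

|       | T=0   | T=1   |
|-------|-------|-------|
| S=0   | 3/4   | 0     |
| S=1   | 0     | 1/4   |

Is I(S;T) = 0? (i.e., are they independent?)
Marginal P(S) (row sums):
  P(S=0) = 3/4 + 0 = 3/4
  P(S=1) = 0 + 1/4 = 1/4
Marginal P(T) (column sums):
  P(T=0) = 3/4 + 0 = 3/4
  P(T=1) = 0 + 1/4 = 1/4

S and T are independent iff P(S=i,T=j) = P(S=i)·P(T=j) for every cell.
  P(S=0)·P(T=0) = 3/4 × 3/4 = 9/16, but P(S=0,T=0) = 3/4 ✗

No, S and T are not independent. Quantitatively, I(S;T) > 0:

H(S) = -[(3/4)·log₂(3/4) + (1/4)·log₂(1/4)]
  = 0.3113 + 0.5000
  = 0.8113 bits
H(T) = -[(3/4)·log₂(3/4) + (1/4)·log₂(1/4)]
  = 0.3113 + 0.5000
  = 0.8113 bits
H(S,T) = -[(3/4)·log₂(3/4) + (1/4)·log₂(1/4)]
  = 0.3113 + 0.5000
  = 0.8113 bits
I(S;T) = H(S) + H(T) - H(S,T) = 0.8113 + 0.8113 - 0.8113 = 0.8113 bits > 0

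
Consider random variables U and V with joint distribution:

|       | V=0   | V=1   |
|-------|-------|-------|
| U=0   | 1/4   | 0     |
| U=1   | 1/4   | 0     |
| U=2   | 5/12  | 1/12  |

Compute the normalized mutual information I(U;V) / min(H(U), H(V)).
Marginal P(U) (row sums):
  P(U=0) = 1/4 + 0 = 1/4
  P(U=1) = 1/4 + 0 = 1/4
  P(U=2) = 5/12 + 1/12 = 1/2
Marginal P(V) (column sums):
  P(V=0) = 1/4 + 1/4 + 5/12 = 11/12
  P(V=1) = 0 + 0 + 1/12 = 1/12

H(U) = -[(1/4)·log₂(1/4) + (1/4)·log₂(1/4) + (1/2)·log₂(1/2)]
  = 0.5000 + 0.5000 + 0.5000
  = 1.5000 bits
H(V) = -[(11/12)·log₂(11/12) + (1/12)·log₂(1/12)]
  = 0.1151 + 0.2987
  = 0.4138 bits
H(U,V) = -[(1/4)·log₂(1/4) + (1/4)·log₂(1/4) + (5/12)·log₂(5/12) + (1/12)·log₂(1/12)]
  = 0.5000 + 0.5000 + 0.5263 + 0.2987
  = 1.8250 bits

I(U;V) = H(U) + H(V) - H(U,V)
  = 1.5000 + 0.4138 - 1.8250
  = 0.0888 bits

min(H(U), H(V)) = min(1.5000, 0.4138) = 0.4138 bits
Normalized MI = 0.0888 / 0.4138 = 0.2146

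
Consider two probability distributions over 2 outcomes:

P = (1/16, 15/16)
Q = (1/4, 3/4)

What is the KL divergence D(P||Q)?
D(P||Q) = Σ P(i) log₂(P(i)/Q(i))
  i=0: (1/16) × log₂((1/16)/(1/4)) = (1/16) × log₂(1/4) = -0.1250
  i=1: (15/16) × log₂((15/16)/(3/4)) = (15/16) × log₂(5/4) = 0.3018
D(P||Q) = -0.1250 + 0.3018
  = 0.1768 bits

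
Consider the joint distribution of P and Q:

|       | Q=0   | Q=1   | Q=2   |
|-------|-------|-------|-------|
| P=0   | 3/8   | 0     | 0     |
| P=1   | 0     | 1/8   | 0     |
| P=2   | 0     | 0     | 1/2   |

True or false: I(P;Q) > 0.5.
Marginal P(P) (row sums):
  P(P=0) = 3/8 + 0 + 0 = 3/8
  P(P=1) = 0 + 1/8 + 0 = 1/8
  P(P=2) = 0 + 0 + 1/2 = 1/2
Marginal P(Q) (column sums):
  P(Q=0) = 3/8 + 0 + 0 = 3/8
  P(Q=1) = 0 + 1/8 + 0 = 1/8
  P(Q=2) = 0 + 0 + 1/2 = 1/2

H(P) = -[(3/8)·log₂(3/8) + (1/8)·log₂(1/8) + (1/2)·log₂(1/2)]
  = 0.5306 + 0.3750 + 0.5000
  = 1.4056 bits
H(Q) = -[(3/8)·log₂(3/8) + (1/8)·log₂(1/8) + (1/2)·log₂(1/2)]
  = 0.5306 + 0.3750 + 0.5000
  = 1.4056 bits
H(P,Q) = -[(3/8)·log₂(3/8) + (1/8)·log₂(1/8) + (1/2)·log₂(1/2)]
  = 0.5306 + 0.3750 + 0.5000
  = 1.4056 bits

I(P;Q) = H(P) + H(Q) - H(P,Q)
  = 1.4056 + 1.4056 - 1.4056
  = 1.4056 bits

True. I(P;Q) = 1.4056 bits, which is > 0.5 bits.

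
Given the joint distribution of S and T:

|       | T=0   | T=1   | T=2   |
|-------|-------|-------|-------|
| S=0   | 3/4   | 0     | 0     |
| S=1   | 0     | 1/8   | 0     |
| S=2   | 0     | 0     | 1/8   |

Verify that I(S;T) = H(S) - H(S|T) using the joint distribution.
Left side, from I(S;T) = H(S) + H(T) - H(S,T):
Marginal P(S) (row sums):
  P(S=0) = 3/4 + 0 + 0 = 3/4
  P(S=1) = 0 + 1/8 + 0 = 1/8
  P(S=2) = 0 + 0 + 1/8 = 1/8
Marginal P(T) (column sums):
  P(T=0) = 3/4 + 0 + 0 = 3/4
  P(T=1) = 0 + 1/8 + 0 = 1/8
  P(T=2) = 0 + 0 + 1/8 = 1/8

H(S) = -[(3/4)·log₂(3/4) + (1/8)·log₂(1/8) + (1/8)·log₂(1/8)]
  = 0.3113 + 0.3750 + 0.3750
  = 1.0613 bits
H(T) = -[(3/4)·log₂(3/4) + (1/8)·log₂(1/8) + (1/8)·log₂(1/8)]
  = 0.3113 + 0.3750 + 0.3750
  = 1.0613 bits
H(S,T) = -[(3/4)·log₂(3/4) + (1/8)·log₂(1/8) + (1/8)·log₂(1/8)]
  = 0.3113 + 0.3750 + 0.3750
  = 1.0613 bits

I(S;T) = H(S) + H(T) - H(S,T)
  = 1.0613 + 1.0613 - 1.0613
  = 1.0613 bits

Right side, with H(S|T) computed directly from the conditional probabilities:
H(S|T) = -Σ P(S,T)·log₂ P(S|T), where P(S|T) = P(S,T) / P(T)
  (cells with P(S,T) = 0 contribute 0)
  (S=0,T=0): P(S|T) = (3/4)/(3/4) = 1;  -(3/4)·log₂(1) = 0.0000
  (S=1,T=1): P(S|T) = (1/8)/(1/8) = 1;  -(1/8)·log₂(1) = 0.0000
  (S=2,T=2): P(S|T) = (1/8)/(1/8) = 1;  -(1/8)·log₂(1) = 0.0000
H(S|T) = 0.0000 + 0.0000 + 0.0000
  = 0.0000 bits
H(S) - H(S|T) = 1.0613 - 0.0000 = 1.0613 bits

Both sides equal 1.0613 bits, so I(S;T) = H(S) - H(S|T) ✓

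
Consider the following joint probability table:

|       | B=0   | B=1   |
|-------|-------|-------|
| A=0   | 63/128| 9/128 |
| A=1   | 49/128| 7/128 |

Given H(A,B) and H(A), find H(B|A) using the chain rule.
From the chain rule: H(A,B) = H(A) + H(B|A)
Therefore: H(B|A) = H(A,B) - H(A)

H(A,B) = -[(63/128)·log₂(63/128) + (9/128)·log₂(9/128) + (49/128)·log₂(49/128) + (7/128)·log₂(7/128)]
  = 0.5034 + 0.2693 + 0.5303 + 0.2293
  = 1.5323 bits
Marginal P(A) (row sums):
  P(A=0) = 63/128 + 9/128 = 9/16
  P(A=1) = 49/128 + 7/128 = 7/16
H(A) = -[(9/16)·log₂(9/16) + (7/16)·log₂(7/16)]
  = 0.4669 + 0.5218
  = 0.9887 bits

H(B|A) = 1.5323 - 0.9887 = 0.5436 bits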